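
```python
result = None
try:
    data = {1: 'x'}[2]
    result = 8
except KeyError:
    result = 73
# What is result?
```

Step-by-step execution trace:
1. `data = {1: 'x'}[2]` raises KeyError.
2. `result = 8` is not reached.
3. `except KeyError` matches → result = 73.
Result: 73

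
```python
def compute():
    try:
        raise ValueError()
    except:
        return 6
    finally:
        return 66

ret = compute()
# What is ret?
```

Step-by-step execution trace:
1. `compute()` enters try: `raise ValueError()` raises ValueError.
2. bare `except` matches → `return 6` sets pending return value 6.
3. Before returning, `finally: return 66` runs and overrides the pending return.
4. compute() returns 66 → ret = 66.
Result: 66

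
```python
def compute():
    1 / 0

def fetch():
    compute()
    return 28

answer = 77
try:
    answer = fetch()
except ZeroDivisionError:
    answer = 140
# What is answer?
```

Step-by-step execution trace:
1. answer starts at 77.
2. try: `fetch()` calls `compute()`.
3. `compute()` evaluates `1 / 0`, which raises ZeroDivisionError; it propagates through fetch (uncaught).
4. `return 28` in fetch is not reached; the assignment to answer does not complete.
5. `except ZeroDivisionError` matches → answer = 140.
Result: 140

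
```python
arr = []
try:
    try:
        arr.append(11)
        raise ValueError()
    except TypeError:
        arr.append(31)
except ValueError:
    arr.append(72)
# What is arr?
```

Step-by-step execution trace:
1. Inner try: `arr.append(11)` → arr = [11].
2. `raise ValueError()` raises ValueError.
3. Inner `except TypeError` does not match ValueError; exception propagates to outer try.
4. Outer `except ValueError` matches → `arr.append(72)` → arr = [11, 72].
Result: [11, 72]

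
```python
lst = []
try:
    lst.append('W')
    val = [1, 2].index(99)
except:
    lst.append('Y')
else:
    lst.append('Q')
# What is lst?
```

Step-by-step execution trace:
1. try: `lst.append('W')` → lst = ['W'].
2. `val = [1, 2].index(99)` raises ValueError.
3. bare `except` matches → `lst.append('Y')` → lst = ['W', 'Y'].
4. `else` is skipped (an exception was raised).
Result: ['W', 'Y']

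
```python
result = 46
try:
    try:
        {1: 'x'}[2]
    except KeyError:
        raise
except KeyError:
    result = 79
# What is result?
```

Step-by-step execution trace:
1. Inner try: `{1: 'x'}[2]` raises KeyError.
2. Inner `except KeyError` matches; bare `raise` re-raises the same KeyError.
3. Outer `except KeyError` matches → result = 79.
Result: 79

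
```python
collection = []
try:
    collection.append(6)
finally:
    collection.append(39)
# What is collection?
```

Step-by-step execution trace:
1. try: `collection.append(6)` → collection = [6].
2. The try body completes without raising.
3. finally always runs: `collection.append(39)` → collection = [6, 39].
Result: [6, 39]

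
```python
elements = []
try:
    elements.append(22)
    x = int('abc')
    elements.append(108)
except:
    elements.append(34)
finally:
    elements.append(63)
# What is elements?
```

Step-by-step execution trace:
1. try: `elements.append(22)` → elements = [22].
2. `x = int('abc')` raises ValueError; `elements.append(108)` is not reached.
3. bare `except` matches → `elements.append(34)` → elements = [22, 34].
4. finally always runs: `elements.append(63)` → elements = [22, 34, 63].
Result: [22, 34, 63]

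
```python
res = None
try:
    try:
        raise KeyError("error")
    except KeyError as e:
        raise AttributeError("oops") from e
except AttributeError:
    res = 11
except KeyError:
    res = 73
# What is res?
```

Step-by-step execution trace:
1. Inner try raises KeyError; inner `except KeyError as e` catches it.
2. `raise AttributeError(...) from e` raises AttributeError (KeyError is attached as __cause__, but only AttributeError is active).
3. Outer `except AttributeError` matches → res = 11.
4. `except KeyError` is not reached.
Result: 11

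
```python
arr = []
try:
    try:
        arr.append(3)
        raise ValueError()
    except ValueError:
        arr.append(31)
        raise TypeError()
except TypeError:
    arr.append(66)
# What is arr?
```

Step-by-step execution trace:
1. Inner try: `arr.append(3)` → arr = [3].
2. `raise ValueError()` raises ValueError.
3. Inner `except ValueError` matches → `arr.append(31)` → arr = [3, 31].
4. `raise TypeError()` raises TypeError; propagates to outer try.
5. Outer `except TypeError` matches → `arr.append(66)` → arr = [3, 31, 66].
Result: [3, 31, 66]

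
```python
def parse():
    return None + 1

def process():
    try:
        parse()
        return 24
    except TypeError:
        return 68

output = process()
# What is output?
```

Step-by-step execution trace:
1. `process()` calls `parse()`.
2. `parse()` evaluates `None + 1`, which raises TypeError; it propagates to the caller.
3. `return 24` is not reached.
4. `except TypeError` in process matches → returns 68.
5. output = 68.
Result: 68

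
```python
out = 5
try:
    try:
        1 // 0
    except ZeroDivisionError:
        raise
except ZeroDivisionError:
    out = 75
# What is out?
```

Step-by-step execution trace:
1. Inner try: `1 // 0` raises ZeroDivisionError.
2. Inner `except ZeroDivisionError` matches; bare `raise` re-raises the same ZeroDivisionError.
3. Outer `except ZeroDivisionError` matches → out = 75.
Result: 75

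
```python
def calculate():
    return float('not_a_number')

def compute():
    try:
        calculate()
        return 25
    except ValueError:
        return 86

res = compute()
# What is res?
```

Step-by-step execution trace:
1. `compute()` calls `calculate()`.
2. `calculate()` evaluates `float('not_a_number')`, which raises ValueError; it propagates to the caller.
3. `return 25` is not reached.
4. `except ValueError` in compute matches → returns 86.
5. res = 86.
Result: 86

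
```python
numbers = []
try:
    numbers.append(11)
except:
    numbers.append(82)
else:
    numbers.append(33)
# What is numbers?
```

Step-by-step execution trace:
1. try: `numbers.append(11)` → numbers = [11]. No exception raised.
2. `except` is skipped.
3. `else` runs (try completed without exception): `numbers.append(33)` → numbers = [11, 33].
Result: [11, 33]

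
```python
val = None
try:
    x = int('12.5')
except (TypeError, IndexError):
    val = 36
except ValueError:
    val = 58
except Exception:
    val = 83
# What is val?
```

Step-by-step execution trace:
1. `x = int('12.5')` raises ValueError.
2. `except (TypeError, IndexError)` does not match ValueError; skipped.
3. `except ValueError` matches (exact type match) → val = 58.
4. `except Exception` is not reached.
Result: 58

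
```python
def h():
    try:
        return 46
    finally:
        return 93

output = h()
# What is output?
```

Step-by-step execution trace:
1. `h()` enters try: `return 46` sets pending return value 46.
2. Before returning, `finally: return 93` runs and overrides the pending return.
3. h() returns 93 → output = 93.
Result: 93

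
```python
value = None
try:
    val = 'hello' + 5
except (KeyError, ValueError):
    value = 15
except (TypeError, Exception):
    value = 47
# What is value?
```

Step-by-step execution trace:
1. `val = 'hello' + 5` raises TypeError.
2. `except (KeyError, ValueError)` does not match TypeError; skipped.
3. `except (TypeError, Exception)` matches (TypeError is in the tuple) → value = 47.
Result: 47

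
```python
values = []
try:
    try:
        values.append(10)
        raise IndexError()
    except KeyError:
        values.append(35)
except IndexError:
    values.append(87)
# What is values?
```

Step-by-step execution trace:
1. Inner try: `values.append(10)` → values = [10].
2. `raise IndexError()` raises IndexError.
3. Inner `except KeyError` does not match IndexError; exception propagates to outer try.
4. Outer `except IndexError` matches → `values.append(87)` → values = [10, 87].
Result: [10, 87]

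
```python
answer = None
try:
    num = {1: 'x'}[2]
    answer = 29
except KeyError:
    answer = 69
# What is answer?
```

Step-by-step execution trace:
1. `num = {1: 'x'}[2]` raises KeyError.
2. `answer = 29` is not reached.
3. `except KeyError` matches → answer = 69.
Result: 69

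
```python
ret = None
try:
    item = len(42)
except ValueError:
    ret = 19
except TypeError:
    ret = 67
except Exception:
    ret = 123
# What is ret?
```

Step-by-step execution trace:
1. `item = len(42)` raises TypeError.
2. `except ValueError` does not match TypeError; skipped.
3. `except TypeError` matches → ret = 67.
4. Remaining except clauses are skipped.
Result: 67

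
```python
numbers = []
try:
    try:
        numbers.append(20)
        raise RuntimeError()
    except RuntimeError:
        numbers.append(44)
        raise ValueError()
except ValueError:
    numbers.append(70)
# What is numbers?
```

Step-by-step execution trace:
1. Inner try: `numbers.append(20)` → numbers = [20].
2. `raise RuntimeError()` raises RuntimeError.
3. Inner `except RuntimeError` matches → `numbers.append(44)` → numbers = [20, 44].
4. `raise ValueError()` raises ValueError; propagates to outer try.
5. Outer `except ValueError` matches → `numbers.append(70)` → numbers = [20, 44, 70].
Result: [20, 44, 70]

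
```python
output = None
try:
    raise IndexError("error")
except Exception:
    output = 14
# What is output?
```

Step-by-step execution trace:
1. `raise IndexError(...)` raises IndexError.
2. `except Exception` matches (IndexError is a subclass of Exception) → output = 14.
Result: 14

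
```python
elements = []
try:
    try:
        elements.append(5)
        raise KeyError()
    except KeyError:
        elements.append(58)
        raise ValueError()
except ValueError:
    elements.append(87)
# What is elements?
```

Step-by-step execution trace:
1. Inner try: `elements.append(5)` → elements = [5].
2. `raise KeyError()` raises KeyError.
3. Inner `except KeyError` matches → `elements.append(58)` → elements = [5, 58].
4. `raise ValueError()` raises ValueError; propagates to outer try.
5. Outer `except ValueError` matches → `elements.append(87)` → elements = [5, 58, 87].
Result: [5, 58, 87]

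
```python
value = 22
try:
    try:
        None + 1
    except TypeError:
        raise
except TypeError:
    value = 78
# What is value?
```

Step-by-step execution trace:
1. Inner try: `None + 1` raises TypeError.
2. Inner `except TypeError` matches; bare `raise` re-raises the same TypeError.
3. Outer `except TypeError` matches → value = 78.
Result: 78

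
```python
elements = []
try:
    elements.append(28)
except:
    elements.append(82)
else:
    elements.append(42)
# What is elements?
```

Step-by-step execution trace:
1. try: `elements.append(28)` → elements = [28]. No exception raised.
2. `except` is skipped.
3. `else` runs (try completed without exception): `elements.append(42)` → elements = [28, 42].
Result: [28, 42]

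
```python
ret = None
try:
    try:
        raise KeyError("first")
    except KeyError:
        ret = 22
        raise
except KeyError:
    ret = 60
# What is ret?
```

Step-by-step execution trace:
1. Inner try: `raise KeyError("first")` raises KeyError.
2. Inner `except KeyError` matches → ret = 22.
3. bare `raise` re-raises the same KeyError.
4. Outer `except KeyError` matches → ret = 60.
Result: 60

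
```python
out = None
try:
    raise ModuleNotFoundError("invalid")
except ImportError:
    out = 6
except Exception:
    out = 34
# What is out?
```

Step-by-step execution trace:
1. `raise ModuleNotFoundError(...)` raises ModuleNotFoundError.
2. `except ImportError` matches (ModuleNotFoundError is a subclass of ImportError) → out = 6.
3. `except Exception` is not reached.
Result: 6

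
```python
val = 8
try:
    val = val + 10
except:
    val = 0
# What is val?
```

Step-by-step execution trace:
1. val starts at 8.
2. try: `val = val + 10` → val = 18. No exception raised.
3. `except` is skipped.
Result: 18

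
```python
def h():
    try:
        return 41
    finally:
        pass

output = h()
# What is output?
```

Step-by-step execution trace:
1. `h()` enters try: `return 41` sets pending return value 41.
2. Before returning, `finally: pass` runs (no effect).
3. h() returns 41 → output = 41.
Result: 41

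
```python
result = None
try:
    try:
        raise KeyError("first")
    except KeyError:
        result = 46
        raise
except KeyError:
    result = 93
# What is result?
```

Step-by-step execution trace:
1. Inner try: `raise KeyError("first")` raises KeyError.
2. Inner `except KeyError` matches → result = 46.
3. bare `raise` re-raises the same KeyError.
4. Outer `except KeyError` matches → result = 93.
Result: 93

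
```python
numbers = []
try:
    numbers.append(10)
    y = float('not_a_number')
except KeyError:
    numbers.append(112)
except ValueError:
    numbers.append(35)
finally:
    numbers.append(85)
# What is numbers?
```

Step-by-step execution trace:
1. try: `numbers.append(10)` → numbers = [10].
2. `y = float('not_a_number')` raises ValueError.
3. `except KeyError` does not match ValueError; skipped.
4. `except ValueError` matches → `numbers.append(35)` → numbers = [10, 35].
5. finally always runs: `numbers.append(85)` → numbers = [10, 35, 85].
Result: [10, 35, 85]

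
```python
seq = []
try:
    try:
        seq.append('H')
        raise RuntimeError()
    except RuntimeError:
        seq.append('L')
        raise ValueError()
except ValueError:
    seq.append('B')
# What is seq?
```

Step-by-step execution trace:
1. Inner try: `seq.append('H')` → seq = ['H'].
2. `raise RuntimeError()` raises RuntimeError.
3. Inner `except RuntimeError` matches → `seq.append('L')` → seq = ['H', 'L'].
4. `raise ValueError()` raises ValueError; propagates to outer try.
5. Outer `except ValueError` matches → `seq.append('B')` → seq = ['H', 'L', 'B'].
Result: ['H', 'L', 'B']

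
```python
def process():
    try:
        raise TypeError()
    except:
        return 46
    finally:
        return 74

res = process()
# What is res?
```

Step-by-step execution trace:
1. `process()` enters try: `raise TypeError()` raises TypeError.
2. bare `except` matches → `return 46` sets pending return value 46.
3. Before returning, `finally: return 74` runs and overrides the pending return.
4. process() returns 74 → res = 74.
Result: 74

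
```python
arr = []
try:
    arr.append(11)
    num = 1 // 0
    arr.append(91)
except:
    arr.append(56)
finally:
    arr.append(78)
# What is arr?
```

Step-by-step execution trace:
1. try: `arr.append(11)` → arr = [11].
2. `num = 1 // 0` raises ZeroDivisionError; `arr.append(91)` is not reached.
3. bare `except` matches → `arr.append(56)` → arr = [11, 56].
4. finally always runs: `arr.append(78)` → arr = [11, 56, 78].
Result: [11, 56, 78]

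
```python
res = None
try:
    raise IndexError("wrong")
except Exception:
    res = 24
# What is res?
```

Step-by-step execution trace:
1. `raise IndexError(...)` raises IndexError.
2. `except Exception` matches (IndexError is a subclass of Exception) → res = 24.
Result: 24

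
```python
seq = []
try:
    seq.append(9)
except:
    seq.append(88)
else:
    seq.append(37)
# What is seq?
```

Step-by-step execution trace:
1. try: `seq.append(9)` → seq = [9]. No exception raised.
2. `except` is skipped.
3. `else` runs (try completed without exception): `seq.append(37)` → seq = [9, 37].
Result: [9, 37]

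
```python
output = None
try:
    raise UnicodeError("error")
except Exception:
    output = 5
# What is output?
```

Step-by-step execution trace:
1. `raise UnicodeError(...)` raises UnicodeError.
2. `except Exception` matches (UnicodeError is a subclass of Exception) → output = 5.
Result: 5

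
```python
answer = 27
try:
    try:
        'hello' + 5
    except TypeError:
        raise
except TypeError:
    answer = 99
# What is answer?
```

Step-by-step execution trace:
1. Inner try: `'hello' + 5` raises TypeError.
2. Inner `except TypeError` matches; bare `raise` re-raises the same TypeError.
3. Outer `except TypeError` matches → answer = 99.
Result: 99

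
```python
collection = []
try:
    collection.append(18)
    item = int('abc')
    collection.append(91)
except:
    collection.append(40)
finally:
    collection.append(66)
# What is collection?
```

Step-by-step execution trace:
1. try: `collection.append(18)` → collection = [18].
2. `item = int('abc')` raises ValueError; `collection.append(91)` is not reached.
3. bare `except` matches → `collection.append(40)` → collection = [18, 40].
4. finally always runs: `collection.append(66)` → collection = [18, 40, 66].
Result: [18, 40, 66]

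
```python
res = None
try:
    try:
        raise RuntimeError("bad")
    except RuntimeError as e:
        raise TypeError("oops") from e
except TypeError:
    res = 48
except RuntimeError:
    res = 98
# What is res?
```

Step-by-step execution trace:
1. Inner try raises RuntimeError; inner `except RuntimeError as e` catches it.
2. `raise TypeError(...) from e` raises TypeError (RuntimeError is attached as __cause__, but only TypeError is active).
3. Outer `except TypeError` matches → res = 48.
4. `except RuntimeError` is not reached.
Result: 48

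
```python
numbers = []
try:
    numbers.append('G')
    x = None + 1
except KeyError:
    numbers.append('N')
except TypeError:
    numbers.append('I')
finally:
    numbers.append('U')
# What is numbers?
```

Step-by-step execution trace:
1. try: `numbers.append('G')` → numbers = ['G'].
2. `x = None + 1` raises TypeError.
3. `except KeyError` does not match TypeError; skipped.
4. `except TypeError` matches → `numbers.append('I')` → numbers = ['G', 'I'].
5. finally always runs: `numbers.append('U')` → numbers = ['G', 'I', 'U'].
Result: ['G', 'I', 'U']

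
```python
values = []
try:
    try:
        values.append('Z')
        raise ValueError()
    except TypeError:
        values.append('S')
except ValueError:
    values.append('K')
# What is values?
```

Step-by-step execution trace:
1. Inner try: `values.append('Z')` → values = ['Z'].
2. `raise ValueError()` raises ValueError.
3. Inner `except TypeError` does not match ValueError; exception propagates to outer try.
4. Outer `except ValueError` matches → `values.append('K')` → values = ['Z', 'K'].
Result: ['Z', 'K']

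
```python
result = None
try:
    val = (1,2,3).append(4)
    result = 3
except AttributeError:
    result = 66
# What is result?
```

Step-by-step execution trace:
1. `val = (1,2,3).append(4)` raises AttributeError.
2. `result = 3` is not reached.
3. `except AttributeError` matches → result = 66.
Result: 66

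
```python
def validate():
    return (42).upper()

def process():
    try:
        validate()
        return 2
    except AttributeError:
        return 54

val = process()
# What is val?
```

Step-by-step execution trace:
1. `process()` calls `validate()`.
2. `validate()` evaluates `(42).upper()`, which raises AttributeError; it propagates to the caller.
3. `return 2` is not reached.
4. `except AttributeError` in process matches → returns 54.
5. val = 54.
Result: 54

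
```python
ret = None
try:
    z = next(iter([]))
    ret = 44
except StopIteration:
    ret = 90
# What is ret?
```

Step-by-step execution trace:
1. `z = next(iter([]))` raises StopIteration.
2. `ret = 44` is not reached.
3. `except StopIteration` matches → ret = 90.
Result: 90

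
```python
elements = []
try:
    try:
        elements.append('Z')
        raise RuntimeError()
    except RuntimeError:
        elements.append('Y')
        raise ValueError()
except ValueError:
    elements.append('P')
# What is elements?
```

Step-by-step execution trace:
1. Inner try: `elements.append('Z')` → elements = ['Z'].
2. `raise RuntimeError()` raises RuntimeError.
3. Inner `except RuntimeError` matches → `elements.append('Y')` → elements = ['Z', 'Y'].
4. `raise ValueError()` raises ValueError; propagates to outer try.
5. Outer `except ValueError` matches → `elements.append('P')` → elements = ['Z', 'Y', 'P'].
Result: ['Z', 'Y', 'P']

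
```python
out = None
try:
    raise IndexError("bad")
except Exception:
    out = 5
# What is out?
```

Step-by-step execution trace:
1. `raise IndexError(...)` raises IndexError.
2. `except Exception` matches (IndexError is a subclass of Exception) → out = 5.
Result: 5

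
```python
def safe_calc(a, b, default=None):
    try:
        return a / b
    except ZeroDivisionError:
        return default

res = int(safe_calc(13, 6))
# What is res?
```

Step-by-step execution trace:
1. `safe_calc(13, 6)` enters try: `return 13 / 6` → returns 2.1666666666666665. No exception raised.
2. `except ZeroDivisionError` is skipped.
3. `int(2.1666666666666665)` → 2 → res = 2.
Result: 2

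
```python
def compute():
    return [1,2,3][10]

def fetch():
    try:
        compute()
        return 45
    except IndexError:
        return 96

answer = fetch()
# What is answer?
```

Step-by-step execution trace:
1. `fetch()` calls `compute()`.
2. `compute()` evaluates `[1,2,3][10]`, which raises IndexError; it propagates to the caller.
3. `return 45` is not reached.
4. `except IndexError` in fetch matches → returns 96.
5. answer = 96.
Result: 96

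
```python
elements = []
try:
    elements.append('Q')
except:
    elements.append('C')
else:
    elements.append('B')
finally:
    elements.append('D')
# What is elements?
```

Step-by-step execution trace:
1. try: `elements.append('Q')` → elements = ['Q']. No exception raised.
2. `except` is skipped.
3. `else` runs: `elements.append('B')` → elements = ['Q', 'B'].
4. `finally` always runs: `elements.append('D')` → elements = ['Q', 'B', 'D'].
Result: ['Q', 'B', 'D']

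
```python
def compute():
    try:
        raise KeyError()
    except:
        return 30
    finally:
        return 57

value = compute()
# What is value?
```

Step-by-step execution trace:
1. `compute()` enters try: `raise KeyError()` raises KeyError.
2. bare `except` matches → `return 30` sets pending return value 30.
3. Before returning, `finally: return 57` runs and overrides the pending return.
4. compute() returns 57 → value = 57.
Result: 57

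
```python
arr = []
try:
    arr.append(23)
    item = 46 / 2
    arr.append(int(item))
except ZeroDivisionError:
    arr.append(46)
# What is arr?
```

Step-by-step execution trace:
1. try: `arr.append(23)` → arr = [23].
2. `item = 46 / 2` → item = 23.0. No exception raised.
3. `arr.append(int(item))` → arr = [23, 23].
4. `except ZeroDivisionError` is skipped (no exception was raised).
Result: [23, 23]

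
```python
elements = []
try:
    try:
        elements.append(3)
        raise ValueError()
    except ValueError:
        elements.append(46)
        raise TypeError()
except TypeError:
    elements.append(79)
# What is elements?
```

Step-by-step execution trace:
1. Inner try: `elements.append(3)` → elements = [3].
2. `raise ValueError()` raises ValueError.
3. Inner `except ValueError` matches → `elements.append(46)` → elements = [3, 46].
4. `raise TypeError()` raises TypeError; propagates to outer try.
5. Outer `except TypeError` matches → `elements.append(79)` → elements = [3, 46, 79].
Result: [3, 46, 79]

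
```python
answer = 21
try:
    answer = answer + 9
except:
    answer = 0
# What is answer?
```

Step-by-step execution trace:
1. answer starts at 21.
2. try: `answer = answer + 9` → answer = 30. No exception raised.
3. `except` is skipped.
Result: 30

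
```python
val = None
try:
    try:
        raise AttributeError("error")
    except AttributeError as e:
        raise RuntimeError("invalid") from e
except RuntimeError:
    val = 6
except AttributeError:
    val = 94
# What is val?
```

Step-by-step execution trace:
1. Inner try raises AttributeError; inner `except AttributeError as e` catches it.
2. `raise RuntimeError(...) from e` raises RuntimeError (AttributeError is attached as __cause__, but only RuntimeError is active).
3. Outer `except RuntimeError` matches → val = 6.
4. `except AttributeError` is not reached.
Result: 6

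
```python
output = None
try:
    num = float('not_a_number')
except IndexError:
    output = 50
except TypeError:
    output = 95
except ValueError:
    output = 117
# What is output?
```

Step-by-step execution trace:
1. `num = float('not_a_number')` raises ValueError.
2. `except IndexError` does not match ValueError; skipped.
3. `except TypeError` does not match ValueError; skipped.
4. `except ValueError` matches → output = 117.
Result: 117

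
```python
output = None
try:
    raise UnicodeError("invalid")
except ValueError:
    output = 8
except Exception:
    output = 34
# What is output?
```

Step-by-step execution trace:
1. `raise UnicodeError(...)` raises UnicodeError.
2. `except ValueError` matches (UnicodeError is a subclass of ValueError) → output = 8.
3. `except Exception` is not reached.
Result: 8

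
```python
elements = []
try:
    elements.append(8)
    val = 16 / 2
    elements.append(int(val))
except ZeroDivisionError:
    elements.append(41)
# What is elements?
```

Step-by-step execution trace:
1. try: `elements.append(8)` → elements = [8].
2. `val = 16 / 2` → val = 8.0. No exception raised.
3. `elements.append(int(val))` → elements = [8, 8].
4. `except ZeroDivisionError` is skipped (no exception was raised).
Result: [8, 8]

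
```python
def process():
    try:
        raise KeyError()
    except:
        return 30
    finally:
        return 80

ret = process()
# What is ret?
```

Step-by-step execution trace:
1. `process()` enters try: `raise KeyError()` raises KeyError.
2. bare `except` matches → `return 30` sets pending return value 30.
3. Before returning, `finally: return 80` runs and overrides the pending return.
4. process() returns 80 → ret = 80.
Result: 80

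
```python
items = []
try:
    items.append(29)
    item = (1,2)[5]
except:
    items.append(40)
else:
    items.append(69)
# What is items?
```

Step-by-step execution trace:
1. try: `items.append(29)` → items = [29].
2. `item = (1,2)[5]` raises IndexError.
3. bare `except` matches → `items.append(40)` → items = [29, 40].
4. `else` is skipped (an exception was raised).
Result: [29, 40]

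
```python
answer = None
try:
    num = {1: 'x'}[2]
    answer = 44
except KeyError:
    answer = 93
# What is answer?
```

Step-by-step execution trace:
1. `num = {1: 'x'}[2]` raises KeyError.
2. `answer = 44` is not reached.
3. `except KeyError` matches → answer = 93.
Result: 93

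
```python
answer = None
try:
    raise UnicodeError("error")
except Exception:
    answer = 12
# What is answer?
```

Step-by-step execution trace:
1. `raise UnicodeError(...)` raises UnicodeError.
2. `except Exception` matches (UnicodeError is a subclass of Exception) → answer = 12.
Result: 12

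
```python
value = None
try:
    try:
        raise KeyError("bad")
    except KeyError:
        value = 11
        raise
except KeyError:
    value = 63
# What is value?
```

Step-by-step execution trace:
1. Inner try: `raise KeyError("bad")` raises KeyError.
2. Inner `except KeyError` matches → value = 11.
3. bare `raise` re-raises the same KeyError.
4. Outer `except KeyError` matches → value = 63.
Result: 63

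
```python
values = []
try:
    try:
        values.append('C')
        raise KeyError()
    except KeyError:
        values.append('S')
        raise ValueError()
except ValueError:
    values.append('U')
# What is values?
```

Step-by-step execution trace:
1. Inner try: `values.append('C')` → values = ['C'].
2. `raise KeyError()` raises KeyError.
3. Inner `except KeyError` matches → `values.append('S')` → values = ['C', 'S'].
4. `raise ValueError()` raises ValueError; propagates to outer try.
5. Outer `except ValueError` matches → `values.append('U')` → values = ['C', 'S', 'U'].
Result: ['C', 'S', 'U']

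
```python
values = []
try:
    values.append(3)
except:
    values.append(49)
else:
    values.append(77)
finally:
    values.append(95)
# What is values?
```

Step-by-step execution trace:
1. try: `values.append(3)` → values = [3]. No exception raised.
2. `except` is skipped.
3. `else` runs: `values.append(77)` → values = [3, 77].
4. `finally` always runs: `values.append(95)` → values = [3, 77, 95].
Result: [3, 77, 95]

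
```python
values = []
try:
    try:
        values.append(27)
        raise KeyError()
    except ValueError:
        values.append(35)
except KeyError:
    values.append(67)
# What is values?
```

Step-by-step execution trace:
1. Inner try: `values.append(27)` → values = [27].
2. `raise KeyError()` raises KeyError.
3. Inner `except ValueError` does not match KeyError; exception propagates to outer try.
4. Outer `except KeyError` matches → `values.append(67)` → values = [27, 67].
Result: [27, 67]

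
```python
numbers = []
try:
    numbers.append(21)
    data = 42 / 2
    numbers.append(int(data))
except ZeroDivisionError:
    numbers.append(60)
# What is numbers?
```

Step-by-step execution trace:
1. try: `numbers.append(21)` → numbers = [21].
2. `data = 42 / 2` → data = 21.0. No exception raised.
3. `numbers.append(int(data))` → numbers = [21, 21].
4. `except ZeroDivisionError` is skipped (no exception was raised).
Result: [21, 21]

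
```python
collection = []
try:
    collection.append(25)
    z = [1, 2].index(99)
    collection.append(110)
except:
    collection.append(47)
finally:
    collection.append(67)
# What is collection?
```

Step-by-step execution trace:
1. try: `collection.append(25)` → collection = [25].
2. `z = [1, 2].index(99)` raises ValueError; `collection.append(110)` is not reached.
3. bare `except` matches → `collection.append(47)` → collection = [25, 47].
4. finally always runs: `collection.append(67)` → collection = [25, 47, 67].
Result: [25, 47, 67]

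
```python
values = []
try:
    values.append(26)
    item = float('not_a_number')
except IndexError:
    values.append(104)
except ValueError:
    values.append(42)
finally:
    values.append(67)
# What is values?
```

Step-by-step execution trace:
1. try: `values.append(26)` → values = [26].
2. `item = float('not_a_number')` raises ValueError.
3. `except IndexError` does not match ValueError; skipped.
4. `except ValueError` matches → `values.append(42)` → values = [26, 42].
5. finally always runs: `values.append(67)` → values = [26, 42, 67].
Result: [26, 42, 67]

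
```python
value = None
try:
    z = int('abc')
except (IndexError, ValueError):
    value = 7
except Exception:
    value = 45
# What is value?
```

Step-by-step execution trace:
1. `z = int('abc')` raises ValueError.
2. `except (IndexError, ValueError)` matches (ValueError is in the tuple) → value = 7.
3. `except Exception` is not reached.
Result: 7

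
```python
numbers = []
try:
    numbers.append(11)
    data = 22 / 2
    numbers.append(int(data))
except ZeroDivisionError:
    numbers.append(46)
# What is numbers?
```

Step-by-step execution trace:
1. try: `numbers.append(11)` → numbers = [11].
2. `data = 22 / 2` → data = 11.0. No exception raised.
3. `numbers.append(int(data))` → numbers = [11, 11].
4. `except ZeroDivisionError` is skipped (no exception was raised).
Result: [11, 11]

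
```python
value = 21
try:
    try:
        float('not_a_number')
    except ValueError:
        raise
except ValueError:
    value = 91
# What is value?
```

Step-by-step execution trace:
1. Inner try: `float('not_a_number')` raises ValueError.
2. Inner `except ValueError` matches; bare `raise` re-raises the same ValueError.
3. Outer `except ValueError` matches → value = 91.
Result: 91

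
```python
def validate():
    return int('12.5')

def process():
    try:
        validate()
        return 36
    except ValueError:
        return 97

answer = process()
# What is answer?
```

Step-by-step execution trace:
1. `process()` calls `validate()`.
2. `validate()` evaluates `int('12.5')`, which raises ValueError; it propagates to the caller.
3. `return 36` is not reached.
4. `except ValueError` in process matches → returns 97.
5. answer = 97.
Result: 97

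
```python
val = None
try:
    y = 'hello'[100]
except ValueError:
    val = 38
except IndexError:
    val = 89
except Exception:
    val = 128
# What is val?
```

Step-by-step execution trace:
1. `y = 'hello'[100]` raises IndexError.
2. `except ValueError` does not match IndexError; skipped.
3. `except IndexError` matches → val = 89.
4. Remaining except clauses are skipped.
Result: 89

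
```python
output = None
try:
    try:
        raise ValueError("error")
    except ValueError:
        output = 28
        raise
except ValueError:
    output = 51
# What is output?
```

Step-by-step execution trace:
1. Inner try: `raise ValueError("error")` raises ValueError.
2. Inner `except ValueError` matches → output = 28.
3. bare `raise` re-raises the same ValueError.
4. Outer `except ValueError` matches → output = 51.
Result: 51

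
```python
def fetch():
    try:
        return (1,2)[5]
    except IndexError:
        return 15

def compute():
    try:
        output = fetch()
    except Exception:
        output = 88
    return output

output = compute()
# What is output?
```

Step-by-step execution trace:
1. `compute()` calls `fetch()`.
2. In fetch: `(1,2)[5]` raises IndexError; `except IndexError` catches it → returns 15.
3. In compute: `output = fetch()` → output = 15. No exception reaches compute.
4. `except Exception` is skipped; compute returns 15.
5. output = 15.
Result: 15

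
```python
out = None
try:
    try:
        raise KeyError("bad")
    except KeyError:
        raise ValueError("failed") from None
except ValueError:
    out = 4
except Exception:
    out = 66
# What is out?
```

Step-by-step execution trace:
1. Inner try raises KeyError; inner `except KeyError` catches it.
2. `raise ValueError(...) from None` raises ValueError (from None suppresses __context__, but the active exception is still ValueError).
3. Outer `except ValueError` matches → out = 4.
4. `except Exception` is not reached.
Result: 4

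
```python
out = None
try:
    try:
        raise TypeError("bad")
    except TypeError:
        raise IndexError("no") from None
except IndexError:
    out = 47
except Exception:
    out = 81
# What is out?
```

Step-by-step execution trace:
1. Inner try raises TypeError; inner `except TypeError` catches it.
2. `raise IndexError(...) from None` raises IndexError (from None suppresses __context__, but the active exception is still IndexError).
3. Outer `except IndexError` matches → out = 47.
4. `except Exception` is not reached.
Result: 47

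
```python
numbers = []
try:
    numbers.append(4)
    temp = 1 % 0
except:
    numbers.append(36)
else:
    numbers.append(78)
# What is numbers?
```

Step-by-step execution trace:
1. try: `numbers.append(4)` → numbers = [4].
2. `temp = 1 % 0` raises ZeroDivisionError.
3. bare `except` matches → `numbers.append(36)` → numbers = [4, 36].
4. `else` is skipped (an exception was raised).
Result: [4, 36]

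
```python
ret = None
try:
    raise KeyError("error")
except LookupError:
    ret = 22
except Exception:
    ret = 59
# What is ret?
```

Step-by-step execution trace:
1. `raise KeyError(...)` raises KeyError.
2. `except LookupError` matches (KeyError is a subclass of LookupError) → ret = 22.
3. `except Exception` is not reached.
Result: 22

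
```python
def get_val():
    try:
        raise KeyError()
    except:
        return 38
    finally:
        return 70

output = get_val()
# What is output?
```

Step-by-step execution trace:
1. `get_val()` enters try: `raise KeyError()` raises KeyError.
2. bare `except` matches → `return 38` sets pending return value 38.
3. Before returning, `finally: return 70` runs and overrides the pending return.
4. get_val() returns 70 → output = 70.
Result: 70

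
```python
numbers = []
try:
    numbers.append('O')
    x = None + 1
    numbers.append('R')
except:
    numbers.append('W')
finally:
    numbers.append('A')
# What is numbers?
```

Step-by-step execution trace:
1. try: `numbers.append('O')` → numbers = ['O'].
2. `x = None + 1` raises TypeError; `numbers.append('R')` is not reached.
3. bare `except` matches → `numbers.append('W')` → numbers = ['O', 'W'].
4. finally always runs: `numbers.append('A')` → numbers = ['O', 'W', 'A'].
Result: ['O', 'W', 'A']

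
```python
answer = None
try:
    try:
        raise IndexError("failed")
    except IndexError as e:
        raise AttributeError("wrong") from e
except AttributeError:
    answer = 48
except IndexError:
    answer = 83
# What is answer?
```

Step-by-step execution trace:
1. Inner try raises IndexError; inner `except IndexError as e` catches it.
2. `raise AttributeError(...) from e` raises AttributeError (IndexError is attached as __cause__, but only AttributeError is active).
3. Outer `except AttributeError` matches → answer = 48.
4. `except IndexError` is not reached.
Result: 48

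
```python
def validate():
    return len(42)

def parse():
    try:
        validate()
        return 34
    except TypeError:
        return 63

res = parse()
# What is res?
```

Step-by-step execution trace:
1. `parse()` calls `validate()`.
2. `validate()` evaluates `len(42)`, which raises TypeError; it propagates to the caller.
3. `return 34` is not reached.
4. `except TypeError` in parse matches → returns 63.
5. res = 63.
Result: 63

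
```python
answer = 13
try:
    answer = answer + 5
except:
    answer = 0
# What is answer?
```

Step-by-step execution trace:
1. answer starts at 13.
2. try: `answer = answer + 5` → answer = 18. No exception raised.
3. `except` is skipped.
Result: 18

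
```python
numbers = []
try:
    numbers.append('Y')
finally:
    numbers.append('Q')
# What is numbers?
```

Step-by-step execution trace:
1. try: `numbers.append('Y')` → numbers = ['Y'].
2. The try body completes without raising.
3. finally always runs: `numbers.append('Q')` → numbers = ['Y', 'Q'].
Result: ['Y', 'Q']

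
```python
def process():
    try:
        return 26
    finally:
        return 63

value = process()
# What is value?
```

Step-by-step execution trace:
1. `process()` enters try: `return 26` sets pending return value 26.
2. Before returning, `finally: return 63` runs and overrides the pending return.
3. process() returns 63 → value = 63.
Result: 63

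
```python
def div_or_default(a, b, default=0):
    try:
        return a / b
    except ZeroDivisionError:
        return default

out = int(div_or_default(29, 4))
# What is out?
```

Step-by-step execution trace:
1. `div_or_default(29, 4)` enters try: `return 29 / 4` → returns 7.25. No exception raised.
2. `except ZeroDivisionError` is skipped.
3. `int(7.25)` → 7 → out = 7.
Result: 7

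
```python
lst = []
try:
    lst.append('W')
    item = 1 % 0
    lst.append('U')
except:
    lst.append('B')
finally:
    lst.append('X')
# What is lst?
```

Step-by-step execution trace:
1. try: `lst.append('W')` → lst = ['W'].
2. `item = 1 % 0` raises ZeroDivisionError; `lst.append('U')` is not reached.
3. bare `except` matches → `lst.append('B')` → lst = ['W', 'B'].
4. finally always runs: `lst.append('X')` → lst = ['W', 'B', 'X'].
Result: ['W', 'B', 'X']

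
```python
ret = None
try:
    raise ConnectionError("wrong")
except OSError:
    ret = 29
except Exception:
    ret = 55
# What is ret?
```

Step-by-step execution trace:
1. `raise ConnectionError(...)` raises ConnectionError.
2. `except OSError` matches (ConnectionError is a subclass of OSError) → ret = 29.
3. `except Exception` is not reached.
Result: 29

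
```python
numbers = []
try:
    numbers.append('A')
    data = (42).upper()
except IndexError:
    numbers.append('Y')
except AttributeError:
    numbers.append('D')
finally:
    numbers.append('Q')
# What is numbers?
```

Step-by-step execution trace:
1. try: `numbers.append('A')` → numbers = ['A'].
2. `data = (42).upper()` raises AttributeError.
3. `except IndexError` does not match AttributeError; skipped.
4. `except AttributeError` matches → `numbers.append('D')` → numbers = ['A', 'D'].
5. finally always runs: `numbers.append('Q')` → numbers = ['A', 'D', 'Q'].
Result: ['A', 'D', 'Q']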